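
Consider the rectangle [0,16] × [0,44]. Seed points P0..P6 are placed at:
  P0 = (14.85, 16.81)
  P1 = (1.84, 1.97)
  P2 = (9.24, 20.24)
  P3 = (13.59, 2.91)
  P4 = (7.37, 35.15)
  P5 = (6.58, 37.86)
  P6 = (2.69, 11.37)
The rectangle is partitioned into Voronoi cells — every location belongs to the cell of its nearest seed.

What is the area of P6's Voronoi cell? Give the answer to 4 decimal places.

1. box [0,16]×[0,44]: [(0, 0) (16, 0) (16, 44) (0, 44)]
2. ⊥bis P6·P0 via (8.77,14.09): [(0, 33.6935) (0, 0) (15.0734, 0)]  |A|=253.9384
3. ⊥bis P6·P1 via (2.265,6.67): [(12.5037, 5.7442) (0, 33.6935) (0, 6.8748)]  |A|=167.6661
4. ⊥bis P6·P2 via (5.965,15.805): [(12.5037, 5.7442) (9.0081, 13.5579) (0, 20.2098) (0, 6.8748)]  |A|=106.9351
5. ⊥bis P6·P3 via (8.14,7.14): [(7.4138, 6.2044) (10.512, 10.1961) (9.0081, 13.5579) (0, 20.2098) (0, 6.8748)]  |A|=96.0636
6. ⊥bis P6·P4 via (5.03,23.26): [(7.4138, 6.2044) (10.512, 10.1961) (9.0081, 13.5579) (0, 20.2098) (0, 6.8748)]  |A|=96.0636
7. ⊥bis P6·P5 via (4.635,24.615): [(7.4138, 6.2044) (10.512, 10.1961) (9.0081, 13.5579) (0, 20.2098) (0, 6.8748)]  |A|=96.0636
8. canonical 5-gon: [(7.4138, 6.2044) (10.512, 10.1961) (9.0081, 13.5579) (0, 20.2098) (0, 6.8748)]
9. shoelace: 96.0636

Area of P6's cell: 96.0636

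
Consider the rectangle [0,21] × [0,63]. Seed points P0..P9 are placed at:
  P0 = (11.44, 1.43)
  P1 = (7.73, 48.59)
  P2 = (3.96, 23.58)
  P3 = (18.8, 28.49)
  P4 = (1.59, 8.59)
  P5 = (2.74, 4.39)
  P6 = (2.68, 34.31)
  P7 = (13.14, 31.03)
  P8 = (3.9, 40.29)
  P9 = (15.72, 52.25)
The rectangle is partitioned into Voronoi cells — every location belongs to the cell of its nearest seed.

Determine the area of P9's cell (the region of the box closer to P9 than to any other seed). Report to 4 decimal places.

1. box [0,21]×[0,63]: [(0, 0) (21, 0) (21, 63) (0, 63)]
2. ⊥bis P9·P0 via (13.58,26.84): [(0, 27.9837) (21, 26.2151) (21, 63) (0, 63)]  |A|=753.9127
3. ⊥bis P9·P1 via (11.725,50.42): [(21, 30.1721) (21, 63) (5.9624, 63)]  |A|=246.8255
4. ⊥bis P9·P2 via (9.84,37.915): [(19.2146, 34.0697) (21, 33.3373) (21, 63) (5.9624, 63)]  |A|=244
5. ⊥bis P9·P3 via (17.26,40.37): [(16.3808, 40.256) (21, 40.8548) (21, 63) (5.9624, 63)]  |A|=222.1529
6. ⊥bis P9·P4 via (8.655,30.42): [(16.3808, 40.256) (21, 40.8548) (21, 63) (5.9624, 63)]  |A|=222.1529
7. ⊥bis P9·P5 via (9.23,28.32): [(16.3808, 40.256) (21, 40.8548) (21, 63) (5.9624, 63)]  |A|=222.1529
8. ⊥bis P9·P6 via (9.2,43.28): [(16.3808, 40.256) (21, 40.8548) (21, 63) (5.9624, 63)]  |A|=222.1529
9. ⊥bis P9·P7 via (14.43,41.64): [(15.8245, 41.4704) (20.9458, 40.8478) (21, 40.8548) (21, 63) (5.9624, 63)]  |A|=219.2165
10. ⊥bis P9·P8 via (9.81,46.27): [(15.8245, 41.4704) (20.9458, 40.8478) (21, 40.8548) (21, 63) (5.9624, 63)]  |A|=219.2165
11. canonical 5-gon: [(15.8245, 41.4704) (20.9458, 40.8478) (21, 40.8548) (21, 63) (5.9624, 63)]
12. shoelace: 219.2165

Area of P9's cell: 219.2165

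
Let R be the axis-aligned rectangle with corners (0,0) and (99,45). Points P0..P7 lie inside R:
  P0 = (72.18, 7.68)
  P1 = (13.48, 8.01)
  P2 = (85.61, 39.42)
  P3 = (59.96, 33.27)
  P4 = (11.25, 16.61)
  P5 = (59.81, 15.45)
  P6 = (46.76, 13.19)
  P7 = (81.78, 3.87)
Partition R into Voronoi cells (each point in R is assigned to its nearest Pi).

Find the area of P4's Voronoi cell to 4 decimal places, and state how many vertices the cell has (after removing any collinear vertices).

Area of P4's cell: 964.1895 (5 vertices)

1. box [0,99]×[0,45]: [(0, 0) (99, 0) (99, 45) (0, 45)]
2. ⊥bis P4·P0 via (41.715,12.145): [(0, 0) (39.935, 0) (46.5303, 45) (0, 45)]  |A|=1945.4691
3. ⊥bis P4·P1 via (12.365,12.31): [(0, 9.1037) (42.8996, 20.2277) (46.5303, 45) (0, 45)]  |A|=1346.2993
4. ⊥bis P4·P2 via (48.43,28.015): [(0, 9.1037) (42.8996, 20.2277) (45.46, 37.6972) (43.2198, 45) (0, 45)]  |A|=1334.2115
5. ⊥bis P4·P3 via (35.605,24.94): [(0, 9.1037) (37.6797, 18.8742) (28.744, 45) (0, 45)]  |A|=1051.7604
6. ⊥bis P4·P5 via (35.53,16.03): [(0, 9.1037) (35.585, 18.331) (35.7338, 24.5633) (28.744, 45) (0, 45)]  |A|=1045.2734
7. ⊥bis P4·P6 via (29.005,14.9): [(0, 9.1037) (29.1754, 16.669) (31.2097, 37.791) (28.744, 45) (0, 45)]  |A|=964.1895
8. ⊥bis P4·P7 via (46.515,10.24): [(0, 9.1037) (29.1754, 16.669) (31.2097, 37.791) (28.744, 45) (0, 45)]  |A|=964.1895
9. canonical 5-gon: [(0, 9.1037) (29.1754, 16.669) (31.2097, 37.791) (28.744, 45) (0, 45)]
10. shoelace: 964.1895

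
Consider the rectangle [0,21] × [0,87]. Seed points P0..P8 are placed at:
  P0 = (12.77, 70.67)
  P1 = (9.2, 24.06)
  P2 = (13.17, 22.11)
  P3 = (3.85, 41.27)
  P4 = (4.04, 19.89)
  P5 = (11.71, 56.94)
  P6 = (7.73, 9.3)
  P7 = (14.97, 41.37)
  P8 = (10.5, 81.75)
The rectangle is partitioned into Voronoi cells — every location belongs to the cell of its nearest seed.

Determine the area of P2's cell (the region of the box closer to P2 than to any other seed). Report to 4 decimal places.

1. box [0,21]×[0,87]: [(0, 0) (21, 0) (21, 87) (0, 87)]
2. ⊥bis P2·P0 via (12.97,46.39): [(0, 46.2832) (0, 0) (21, 0) (21, 46.4561)]  |A|=973.7627
3. ⊥bis P2·P1 via (11.185,23.085): [(0, 0.3135) (0, 0) (21, 0) (21, 43.0673)]  |A|=455.4986
4. ⊥bis P2·P3 via (8.51,31.69): [(17.5783, 36.1011) (0, 0.3135) (0, 0) (21, 0) (21, 37.7655)]  |A|=446.428
5. ⊥bis P2·P4 via (8.605,21): [(17.5783, 36.1011) (9.1202, 18.8812) (13.7112, 0) (21, 0) (21, 37.7655)]  |A|=315.5558
6. ⊥bis P2·P5 via (12.44,39.525): [(17.5783, 36.1011) (9.1202, 18.8812) (13.7112, 0) (21, 0) (21, 37.7655)]  |A|=315.5558
7. ⊥bis P2·P6 via (10.45,15.705): [(17.5783, 36.1011) (9.1202, 18.8812) (9.8283, 15.969) (21, 11.2248) (21, 37.7655)]  |A|=194.6589
8. ⊥bis P2·P7 via (14.07,31.74): [(15.3762, 31.6179) (9.1202, 18.8812) (9.8283, 15.969) (21, 11.2248) (21, 31.0923)]  |A|=170.0572
9. ⊥bis P2·P8 via (11.835,51.93): [(15.3762, 31.6179) (9.1202, 18.8812) (9.8283, 15.969) (21, 11.2248) (21, 31.0923)]  |A|=170.0572
10. canonical 5-gon: [(15.3762, 31.6179) (9.1202, 18.8812) (9.8283, 15.969) (21, 11.2248) (21, 31.0923)]
11. shoelace: 170.0572

Area of P2's cell: 170.0572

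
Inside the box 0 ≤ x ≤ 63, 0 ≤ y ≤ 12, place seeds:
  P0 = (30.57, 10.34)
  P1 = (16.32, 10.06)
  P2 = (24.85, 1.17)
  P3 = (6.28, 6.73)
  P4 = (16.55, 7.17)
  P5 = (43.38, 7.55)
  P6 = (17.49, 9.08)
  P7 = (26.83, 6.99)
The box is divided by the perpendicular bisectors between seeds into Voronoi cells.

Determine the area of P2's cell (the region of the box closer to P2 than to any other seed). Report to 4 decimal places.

Area of P2's cell: 54.4708

1. box [0,63]×[0,12]: [(0, 0) (63, 0) (63, 12) (0, 12)]
2. ⊥bis P2·P0 via (27.71,5.755): [(0, 0) (36.9361, 0) (17.6983, 12) (0, 12)]  |A|=327.8067
3. ⊥bis P2·P1 via (20.585,5.615): [(14.733, 0) (36.9361, 0) (23.4805, 8.3932)]  |A|=93.178
4. ⊥bis P2·P3 via (15.565,3.95): [(14.733, 0) (36.9361, 0) (23.4805, 8.3932)]  |A|=93.178
5. ⊥bis P2·P4 via (20.7,4.17): [(17.6855, 0) (36.9361, 0) (23.6683, 8.2761)]  |A|=79.66
6. ⊥bis P2·P5 via (34.115,4.36): [(17.6855, 0) (35.6162, 0) (35.2552, 1.0485) (23.6683, 8.2761)]  |A|=78.968
7. ⊥bis P2·P6 via (21.17,5.125): [(21.8431, 5.7513) (17.6855, 0) (35.6162, 0) (35.2552, 1.0485) (24.2001, 7.9444)]  |A|=77.9939
8. ⊥bis P2·P7 via (25.84,4.08): [(21.6624, 5.5013) (17.6855, 0) (35.6162, 0) (35.3221, 0.8541)]  |A|=54.4708
9. canonical 4-gon: [(21.6624, 5.5013) (17.6855, 0) (35.6162, 0) (35.3221, 0.8541)]
10. shoelace: 54.4708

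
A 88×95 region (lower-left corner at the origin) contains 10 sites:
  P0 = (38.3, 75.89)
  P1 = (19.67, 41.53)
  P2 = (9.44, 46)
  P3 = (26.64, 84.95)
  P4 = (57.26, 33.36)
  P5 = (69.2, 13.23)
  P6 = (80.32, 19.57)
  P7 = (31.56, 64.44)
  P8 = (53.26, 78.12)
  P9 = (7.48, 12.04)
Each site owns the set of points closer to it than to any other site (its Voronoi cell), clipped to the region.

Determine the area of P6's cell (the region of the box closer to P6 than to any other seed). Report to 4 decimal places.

Area of P6's cell: 611.1256

1. box [0,88]×[0,95]: [(0, 0) (88, 0) (88, 95) (0, 95)]
2. ⊥bis P6·P0 via (59.31,47.73): [(0, 3.4792) (0, 0) (88, 0) (88, 69.1354)]  |A|=3195.0428
3. ⊥bis P6·P1 via (49.995,30.55): [(55.0701, 44.5666) (38.9335, 0) (88, 0) (88, 69.1354)]  |A|=2231.6749
4. ⊥bis P6·P2 via (44.88,32.785): [(55.0701, 44.5666) (38.9335, 0) (88, 0) (88, 69.1354)]  |A|=2231.6749
5. ⊥bis P6·P3 via (53.48,52.26): [(55.0701, 44.5666) (38.9335, 0) (88, 0) (88, 69.1354)]  |A|=2231.6749
6. ⊥bis P6·P4 via (68.79,26.465): [(52.9638, 0) (88, 0) (88, 58.5885)]  |A|=1026.3588
7. ⊥bis P6·P5 via (74.76,16.4): [(68.9085, 26.6632) (84.1104, 0) (88, 0) (88, 58.5885)]  |A|=611.1256
8. ⊥bis P6·P7 via (55.94,42.005): [(68.9085, 26.6632) (84.1104, 0) (88, 0) (88, 58.5885)]  |A|=611.1256
9. ⊥bis P6·P8 via (66.79,48.845): [(68.9085, 26.6632) (84.1104, 0) (88, 0) (88, 58.5885)]  |A|=611.1256
10. ⊥bis P6·P9 via (43.9,15.805): [(68.9085, 26.6632) (84.1104, 0) (88, 0) (88, 58.5885)]  |A|=611.1256
11. canonical 4-gon: [(68.9085, 26.6632) (84.1104, 0) (88, 0) (88, 58.5885)]
12. shoelace: 611.1256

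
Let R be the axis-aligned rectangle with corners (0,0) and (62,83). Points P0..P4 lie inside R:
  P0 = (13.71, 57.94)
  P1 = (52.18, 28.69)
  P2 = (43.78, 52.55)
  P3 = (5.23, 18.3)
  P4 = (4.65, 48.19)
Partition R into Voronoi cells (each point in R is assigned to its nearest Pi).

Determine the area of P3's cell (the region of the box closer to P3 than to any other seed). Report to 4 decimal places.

Area of P3's cell: 1009.0238

1. box [0,62]×[0,83]: [(0, 0) (62, 0) (62, 83) (0, 83)]
2. ⊥bis P3·P0 via (9.47,38.12): [(0, 40.1459) (0, 0) (62, 0) (62, 26.8825)]  |A|=2077.8796
3. ⊥bis P3·P1 via (28.705,23.495): [(26.2635, 34.5274) (0, 40.1459) (0, 0) (33.9044, 0)]  |A|=1112.5027
4. ⊥bis P3·P2 via (24.505,35.425): [(26.5823, 33.0869) (25.0769, 34.7813) (0, 40.1459) (0, 0) (33.9044, 0)]  |A|=1111.6884
5. ⊥bis P3·P4 via (4.94,33.245): [(26.5823, 33.0869) (26.0774, 33.6552) (0, 33.1491) (0, 0) (33.9044, 0)]  |A|=1009.0238
6. canonical 5-gon: [(26.5823, 33.0869) (26.0774, 33.6552) (0, 33.1491) (0, 0) (33.9044, 0)]
7. shoelace: 1009.0238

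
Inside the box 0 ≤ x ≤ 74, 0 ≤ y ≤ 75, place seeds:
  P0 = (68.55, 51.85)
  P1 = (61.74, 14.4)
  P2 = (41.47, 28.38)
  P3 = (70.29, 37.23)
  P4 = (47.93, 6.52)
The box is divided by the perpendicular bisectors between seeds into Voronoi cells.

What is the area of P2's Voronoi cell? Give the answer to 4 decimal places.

1. box [0,74]×[0,75]: [(0, 0) (74, 0) (74, 75) (0, 75)]
2. ⊥bis P2·P0 via (55.01,40.115): [(0, 0) (74, 0) (74, 18.2041) (24.7755, 75) (0, 75)]  |A|=4152.124
3. ⊥bis P2·P1 via (51.605,21.39): [(0, 0) (36.8525, 0) (60.3055, 34.005) (24.7755, 75) (0, 75)]  |A|=3395.8755
4. ⊥bis P2·P3 via (55.88,32.805): [(0, 0) (36.8525, 0) (56.9884, 29.1955) (52.8809, 42.5716) (24.7755, 75) (0, 75)]  |A|=3363.8133
5. ⊥bis P2·P4 via (44.7,17.45): [(0, 4.2404) (49.9596, 19.0043) (56.9884, 29.1955) (52.8809, 42.5716) (24.7755, 75) (0, 75)]  |A|=2907.7106
6. canonical 6-gon: [(0, 4.2404) (49.9596, 19.0043) (56.9884, 29.1955) (52.8809, 42.5716) (24.7755, 75) (0, 75)]
7. shoelace: 2907.7106

Area of P2's cell: 2907.7106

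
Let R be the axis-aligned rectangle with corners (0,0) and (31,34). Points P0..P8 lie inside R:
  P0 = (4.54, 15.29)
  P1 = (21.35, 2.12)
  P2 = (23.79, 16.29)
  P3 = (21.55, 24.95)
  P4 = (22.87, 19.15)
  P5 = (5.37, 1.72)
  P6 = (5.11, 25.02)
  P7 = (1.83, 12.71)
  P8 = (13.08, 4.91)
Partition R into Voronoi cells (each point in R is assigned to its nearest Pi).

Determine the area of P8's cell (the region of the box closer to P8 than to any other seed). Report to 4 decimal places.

Area of P8's cell: 113.8526

1. box [0,31]×[0,34]: [(0, 0) (31, 0) (31, 34) (0, 34)]
2. ⊥bis P8·P0 via (8.81,10.1): [(0, 2.8517) (0, 0) (31, 0) (31, 28.3565)]  |A|=483.7272
3. ⊥bis P8·P1 via (17.215,3.515): [(23.5193, 22.2018) (0, 2.8517) (0, 0) (16.0292, 0)]  |A|=211.4734
4. ⊥bis P8·P2 via (18.435,10.6): [(19.3232, 9.7641) (14.229, 14.5584) (0, 2.8517) (0, 0) (16.0292, 0)]  |A|=169.7344
5. ⊥bis P8·P3 via (17.315,14.93): [(19.3232, 9.7641) (14.229, 14.5584) (0, 2.8517) (0, 0) (16.0292, 0)]  |A|=169.7344
6. ⊥bis P8·P4 via (17.975,12.03): [(19.3232, 9.7641) (14.229, 14.5584) (0, 2.8517) (0, 0) (16.0292, 0)]  |A|=169.7344
7. ⊥bis P8·P5 via (9.225,3.315): [(19.3232, 9.7641) (14.229, 14.5584) (7.0253, 8.6316) (10.5966, 0) (16.0292, 0)]  |A|=113.9846
8. ⊥bis P8·P6 via (9.095,14.965): [(19.3232, 9.7641) (14.229, 14.5584) (7.0253, 8.6316) (10.5966, 0) (16.0292, 0)]  |A|=113.9846
9. ⊥bis P8·P7 via (7.455,8.81): [(19.3232, 9.7641) (14.229, 14.5584) (7.7378, 9.2178) (7.1396, 8.3552) (10.5966, 0) (16.0292, 0)]  |A|=113.8526
10. canonical 6-gon: [(19.3232, 9.7641) (14.229, 14.5584) (7.7378, 9.2178) (7.1396, 8.3552) (10.5966, 0) (16.0292, 0)]
11. shoelace: 113.8526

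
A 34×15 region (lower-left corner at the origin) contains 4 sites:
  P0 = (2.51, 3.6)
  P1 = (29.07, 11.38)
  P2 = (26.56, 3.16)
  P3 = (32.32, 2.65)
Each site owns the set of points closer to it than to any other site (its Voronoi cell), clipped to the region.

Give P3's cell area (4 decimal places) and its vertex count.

Area of P3's cell: 33.4945 (4 vertices)

1. box [0,34]×[0,15]: [(0, 0) (34, 0) (34, 15) (0, 15)]
2. ⊥bis P3·P0 via (17.415,3.125): [(17.3154, 0) (34, 0) (34, 15) (17.7934, 15)]  |A|=246.6836
3. ⊥bis P3·P1 via (30.695,7.015): [(17.381, 2.0585) (17.3154, 0) (34, 0) (34, 8.2454)]  |A|=85.6874
4. ⊥bis P3·P2 via (29.44,2.905): [(29.7735, 6.672) (29.1828, 0) (34, 0) (34, 8.2454)]  |A|=33.4945
5. canonical 4-gon: [(29.7735, 6.672) (29.1828, 0) (34, 0) (34, 8.2454)]
6. shoelace: 33.4945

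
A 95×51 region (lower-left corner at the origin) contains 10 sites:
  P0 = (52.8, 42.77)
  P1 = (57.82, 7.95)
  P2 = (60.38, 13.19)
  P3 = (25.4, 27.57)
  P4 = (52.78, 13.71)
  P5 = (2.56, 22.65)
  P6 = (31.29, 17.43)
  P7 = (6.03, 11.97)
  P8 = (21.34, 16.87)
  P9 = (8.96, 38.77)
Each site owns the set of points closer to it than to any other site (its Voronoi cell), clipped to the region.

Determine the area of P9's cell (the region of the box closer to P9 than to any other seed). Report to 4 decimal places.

1. box [0,95]×[0,51]: [(0, 0) (95, 0) (95, 51) (0, 51)]
2. ⊥bis P9·P0 via (30.88,40.77): [(0, 0) (34.5999, 0) (29.9466, 51) (0, 51)]  |A|=1645.9357
3. ⊥bis P9·P1 via (33.39,23.36): [(0, 0) (18.6549, 0) (32.585, 22.0837) (29.9466, 51) (0, 51)]  |A|=1469.8736
4. ⊥bis P9·P2 via (34.67,25.98): [(0, 0) (18.6549, 0) (32.585, 22.0837) (29.9466, 51) (0, 51)]  |A|=1469.8736
5. ⊥bis P9·P3 via (17.18,33.17): [(0, 7.9522) (29.327, 51) (0, 51)]  |A|=631.2303
6. ⊥bis P9·P4 via (30.87,26.24): [(0, 7.9522) (29.327, 51) (0, 51)]  |A|=631.2303
7. ⊥bis P9·P5 via (5.76,30.71): [(0, 32.9968) (13.4296, 27.665) (29.327, 51) (0, 51)]  |A|=463.0603
8. ⊥bis P9·P6 via (20.125,28.1): [(0, 32.9968) (13.4296, 27.665) (29.327, 51) (0, 51)]  |A|=463.0603
9. ⊥bis P9·P7 via (7.495,25.37): [(0, 32.9968) (13.4296, 27.665) (29.327, 51) (0, 51)]  |A|=463.0603
10. ⊥bis P9·P8 via (15.15,27.82): [(0, 32.9968) (13.4296, 27.665) (29.327, 51) (0, 51)]  |A|=463.0603
11. canonical 4-gon: [(0, 32.9968) (13.4296, 27.665) (29.327, 51) (0, 51)]
12. shoelace: 463.0603

Area of P9's cell: 463.0603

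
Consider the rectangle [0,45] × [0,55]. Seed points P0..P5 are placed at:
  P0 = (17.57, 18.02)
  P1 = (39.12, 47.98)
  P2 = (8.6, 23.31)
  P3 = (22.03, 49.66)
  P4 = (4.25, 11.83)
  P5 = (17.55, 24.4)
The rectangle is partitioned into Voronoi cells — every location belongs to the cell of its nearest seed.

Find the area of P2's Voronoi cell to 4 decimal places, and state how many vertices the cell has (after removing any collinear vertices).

1. box [0,45]×[0,55]: [(0, 0) (45, 0) (45, 55) (0, 55)]
2. ⊥bis P2·P0 via (13.085,20.665): [(0, 0) (0.8979, 0) (33.3338, 55) (0, 55)]  |A|=941.3744
3. ⊥bis P2·P1 via (23.86,35.645): [(0, 0) (0.8979, 0) (22.738, 37.0331) (8.2149, 55) (0, 55)]  |A|=715.7196
4. ⊥bis P2·P3 via (15.315,36.485): [(0, 44.2907) (0, 0) (0.8979, 0) (20.7739, 33.7027)]  |A|=475.1773
5. ⊥bis P2·P4 via (6.425,17.57): [(0, 44.2907) (0, 20.0046) (10.3767, 16.0726) (20.7739, 33.7027)]  |A|=364.1706
6. ⊥bis P2·P5 via (13.075,23.855): [(11.2868, 38.5381) (0, 44.2907) (0, 20.0046) (10.3767, 16.0726) (13.3987, 21.197)]  |A|=287.0178
7. canonical 5-gon: [(11.2868, 38.5381) (0, 44.2907) (0, 20.0046) (10.3767, 16.0726) (13.3987, 21.197)]
8. shoelace: 287.0178

Area of P2's cell: 287.0178 (5 vertices)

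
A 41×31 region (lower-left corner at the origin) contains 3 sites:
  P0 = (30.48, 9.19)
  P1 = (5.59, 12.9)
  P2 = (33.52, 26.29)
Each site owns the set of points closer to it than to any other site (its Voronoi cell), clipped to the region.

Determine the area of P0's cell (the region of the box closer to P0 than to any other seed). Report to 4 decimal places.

Area of P0's cell: 420.5107

1. box [0,41]×[0,31]: [(0, 0) (41, 0) (41, 31) (0, 31)]
2. ⊥bis P0·P1 via (18.035,11.045): [(16.3887, 0) (41, 0) (41, 31) (21.0094, 31)]  |A|=691.3296
3. ⊥bis P0·P2 via (32,17.74): [(19.3677, 19.9857) (16.3887, 0) (41, 0) (41, 16.14)]  |A|=420.5107
4. canonical 4-gon: [(19.3677, 19.9857) (16.3887, 0) (41, 0) (41, 16.14)]
5. shoelace: 420.5107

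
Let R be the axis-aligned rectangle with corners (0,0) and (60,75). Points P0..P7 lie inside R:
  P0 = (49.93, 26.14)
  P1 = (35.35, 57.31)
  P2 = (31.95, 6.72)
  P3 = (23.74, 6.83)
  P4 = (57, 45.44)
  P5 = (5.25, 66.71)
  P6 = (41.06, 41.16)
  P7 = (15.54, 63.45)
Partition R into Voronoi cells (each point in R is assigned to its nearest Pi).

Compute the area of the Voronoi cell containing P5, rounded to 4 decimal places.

1. box [0,60]×[0,75]: [(0, 0) (60, 0) (60, 75) (0, 75)]
2. ⊥bis P5·P0 via (27.59,46.425): [(0, 16.04) (53.5365, 75) (0, 75)]  |A|=1578.2559
3. ⊥bis P5·P1 via (20.3,62.01): [(0, 16.04) (9.0599, 26.0176) (24.3567, 75) (0, 75)]  |A|=863.6087
4. ⊥bis P5·P2 via (18.6,36.715): [(0, 28.4366) (11.3998, 33.5104) (24.3567, 75) (0, 75)]  |A|=770.681
5. ⊥bis P5·P3 via (14.495,36.77): [(0, 32.2942) (12.1961, 36.0601) (24.3567, 75) (0, 75)]  |A|=734.6443
6. ⊥bis P5·P4 via (31.125,56.075): [(0, 32.2942) (12.1961, 36.0601) (24.3567, 75) (0, 75)]  |A|=734.6443
7. ⊥bis P5·P6 via (23.155,53.935): [(0, 32.2942) (9.8944, 35.3494) (13.5929, 40.5332) (24.3567, 75) (0, 75)]  |A|=729.993
8. ⊥bis P5·P7 via (10.395,65.08): [(0, 32.2942) (0.0089, 32.2969) (13.5378, 75) (0, 75)]  |A|=289.2427
9. canonical 4-gon: [(0, 32.2942) (0.0089, 32.2969) (13.5378, 75) (0, 75)]
10. shoelace: 289.2427

Area of P5's cell: 289.2427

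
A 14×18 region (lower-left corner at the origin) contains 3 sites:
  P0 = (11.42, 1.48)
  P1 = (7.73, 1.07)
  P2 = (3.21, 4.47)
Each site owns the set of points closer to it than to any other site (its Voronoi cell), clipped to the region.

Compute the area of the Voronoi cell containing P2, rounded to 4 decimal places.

1. box [0,14]×[0,18]: [(0, 0) (14, 0) (14, 18) (0, 18)]
2. ⊥bis P2·P0 via (7.315,2.975): [(0, 0) (6.2315, 0) (12.787, 18) (0, 18)]  |A|=171.1664
3. ⊥bis P2·P1 via (5.47,2.77): [(0, 0) (3.3864, 0) (8.9019, 7.3325) (12.787, 18) (0, 18)]  |A|=160.7354
4. canonical 5-gon: [(0, 0) (3.3864, 0) (8.9019, 7.3325) (12.787, 18) (0, 18)]
5. shoelace: 160.7354

Area of P2's cell: 160.7354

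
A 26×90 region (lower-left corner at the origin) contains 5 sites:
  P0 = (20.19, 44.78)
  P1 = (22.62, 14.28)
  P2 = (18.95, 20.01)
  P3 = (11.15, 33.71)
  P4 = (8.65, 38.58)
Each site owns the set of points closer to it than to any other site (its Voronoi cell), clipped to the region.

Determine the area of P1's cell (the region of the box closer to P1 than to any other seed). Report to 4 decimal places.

Area of P1's cell: 316.1287

1. box [0,26]×[0,90]: [(0, 0) (26, 0) (26, 90) (0, 90)]
2. ⊥bis P1·P0 via (21.405,29.53): [(0, 27.8246) (0, 0) (26, 0) (26, 29.8961)]  |A|=750.3692
3. ⊥bis P1·P2 via (20.785,17.145): [(0, 3.8324) (0, 0) (26, 0) (26, 20.4851)]  |A|=316.1287
4. ⊥bis P1·P3 via (16.885,23.995): [(0, 3.8324) (0, 0) (26, 0) (26, 20.4851)]  |A|=316.1287
5. ⊥bis P1·P4 via (15.635,26.43): [(0, 3.8324) (0, 0) (26, 0) (26, 20.4851)]  |A|=316.1287
6. canonical 4-gon: [(0, 3.8324) (0, 0) (26, 0) (26, 20.4851)]
7. shoelace: 316.1287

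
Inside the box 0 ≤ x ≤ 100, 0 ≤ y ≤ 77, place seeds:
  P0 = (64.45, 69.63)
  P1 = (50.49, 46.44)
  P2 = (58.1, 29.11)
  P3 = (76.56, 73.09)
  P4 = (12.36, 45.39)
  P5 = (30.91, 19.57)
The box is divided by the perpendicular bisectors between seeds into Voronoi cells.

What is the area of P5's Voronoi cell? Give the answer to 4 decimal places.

1. box [0,100]×[0,77]: [(0, 0) (100, 0) (100, 77) (0, 77)]
2. ⊥bis P5·P0 via (47.68,44.6): [(0, 76.5454) (0, 0) (100, 0) (100, 9.5458)]  |A|=4304.5609
3. ⊥bis P5·P1 via (40.7,33.005): [(0, 62.6628) (0, 0) (85.9934, 0)]  |A|=2694.2944
4. ⊥bis P5·P2 via (44.505,24.34): [(41.7275, 32.2563) (0, 62.6628) (0, 0) (53.045, 0)]  |A|=2162.8986
5. ⊥bis P5·P3 via (53.735,46.33): [(41.7275, 32.2563) (0, 62.6628) (0, 0) (53.045, 0)]  |A|=2162.8986
6. ⊥bis P5·P4 via (21.635,32.48): [(41.7275, 32.2563) (31.5979, 39.6377) (0, 16.9367) (0, 0) (53.045, 0)]  |A|=1440.4738
7. canonical 5-gon: [(41.7275, 32.2563) (31.5979, 39.6377) (0, 16.9367) (0, 0) (53.045, 0)]
8. shoelace: 1440.4738

Area of P5's cell: 1440.4738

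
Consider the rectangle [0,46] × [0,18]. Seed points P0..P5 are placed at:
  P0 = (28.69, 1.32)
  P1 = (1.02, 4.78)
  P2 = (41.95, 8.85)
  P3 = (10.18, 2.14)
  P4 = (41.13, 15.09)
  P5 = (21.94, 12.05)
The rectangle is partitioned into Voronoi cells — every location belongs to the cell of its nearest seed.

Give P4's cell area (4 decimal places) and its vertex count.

Area of P4's cell: 93.3795 (5 vertices)

1. box [0,46]×[0,18]: [(0, 0) (46, 0) (46, 18) (0, 18)]
2. ⊥bis P4·P0 via (34.91,8.205): [(43.9922, 0) (46, 0) (46, 18) (24.0678, 18)]  |A|=215.4599
3. ⊥bis P4·P1 via (21.075,9.935): [(43.9922, 0) (46, 0) (46, 18) (24.0678, 18)]  |A|=215.4599
4. ⊥bis P4·P2 via (41.54,11.97): [(32.1136, 10.7313) (46, 12.5561) (46, 18) (24.0678, 18)]  |A|=117.5077
5. ⊥bis P4·P3 via (25.655,8.615): [(32.1136, 10.7313) (46, 12.5561) (46, 18) (24.0678, 18)]  |A|=117.5077
6. ⊥bis P4·P5 via (31.535,13.57): [(31.9632, 10.8672) (32.1136, 10.7313) (46, 12.5561) (46, 18) (30.8332, 18)]  |A|=93.3795
7. canonical 5-gon: [(31.9632, 10.8672) (32.1136, 10.7313) (46, 12.5561) (46, 18) (30.8332, 18)]
8. shoelace: 93.3795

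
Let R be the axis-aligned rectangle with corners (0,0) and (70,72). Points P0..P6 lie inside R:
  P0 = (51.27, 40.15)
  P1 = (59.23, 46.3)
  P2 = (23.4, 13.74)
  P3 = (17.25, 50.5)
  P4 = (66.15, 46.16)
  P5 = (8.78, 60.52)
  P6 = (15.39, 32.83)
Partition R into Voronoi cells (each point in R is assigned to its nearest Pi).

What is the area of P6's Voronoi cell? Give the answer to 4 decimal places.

Area of P6's cell: 653.4671

1. box [0,70]×[0,72]: [(0, 0) (70, 0) (70, 72) (0, 72)]
2. ⊥bis P6·P0 via (33.33,36.49): [(0, 0) (40.7744, 0) (26.0855, 72) (0, 72)]  |A|=2406.9576
3. ⊥bis P6·P1 via (37.31,39.565): [(0, 0) (40.7744, 0) (26.0855, 72) (0, 72)]  |A|=2406.9576
4. ⊥bis P6·P2 via (19.395,23.285): [(0, 15.147) (34.7128, 29.7122) (26.0855, 72) (0, 72)]  |A|=1538.3108
5. ⊥bis P6·P3 via (16.32,41.665): [(0, 43.3829) (0, 15.147) (34.7128, 29.7122) (32.6244, 39.9488)]  |A|=653.4671
6. ⊥bis P6·P4 via (40.77,39.495): [(0, 43.3829) (0, 15.147) (34.7128, 29.7122) (32.6244, 39.9488)]  |A|=653.4671
7. ⊥bis P6·P5 via (12.085,46.675): [(0, 43.3829) (0, 15.147) (34.7128, 29.7122) (32.6244, 39.9488)]  |A|=653.4671
8. canonical 4-gon: [(0, 43.3829) (0, 15.147) (34.7128, 29.7122) (32.6244, 39.9488)]
9. shoelace: 653.4671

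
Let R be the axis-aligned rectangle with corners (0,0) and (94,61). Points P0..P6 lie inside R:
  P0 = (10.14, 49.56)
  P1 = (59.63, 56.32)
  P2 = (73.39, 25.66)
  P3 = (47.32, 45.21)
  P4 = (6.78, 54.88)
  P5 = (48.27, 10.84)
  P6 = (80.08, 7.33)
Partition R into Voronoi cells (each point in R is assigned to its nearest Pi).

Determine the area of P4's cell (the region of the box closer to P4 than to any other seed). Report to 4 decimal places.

Area of P4's cell: 157.9087

1. box [0,94]×[0,61]: [(0, 0) (94, 0) (94, 61) (0, 61)]
2. ⊥bis P4·P0 via (8.46,52.22): [(0, 46.8768) (22.3617, 61) (0, 61)]  |A|=157.9087
3. ⊥bis P4·P1 via (33.205,55.6): [(0, 46.8768) (22.3617, 61) (0, 61)]  |A|=157.9087
4. ⊥bis P4·P2 via (40.085,40.27): [(0, 46.8768) (22.3617, 61) (0, 61)]  |A|=157.9087
5. ⊥bis P4·P3 via (27.05,50.045): [(0, 46.8768) (22.3617, 61) (0, 61)]  |A|=157.9087
6. ⊥bis P4·P5 via (27.525,32.86): [(0, 46.8768) (22.3617, 61) (0, 61)]  |A|=157.9087
7. ⊥bis P4·P6 via (43.43,31.105): [(0, 46.8768) (22.3617, 61) (0, 61)]  |A|=157.9087
8. canonical 3-gon: [(0, 46.8768) (22.3617, 61) (0, 61)]
9. shoelace: 157.9087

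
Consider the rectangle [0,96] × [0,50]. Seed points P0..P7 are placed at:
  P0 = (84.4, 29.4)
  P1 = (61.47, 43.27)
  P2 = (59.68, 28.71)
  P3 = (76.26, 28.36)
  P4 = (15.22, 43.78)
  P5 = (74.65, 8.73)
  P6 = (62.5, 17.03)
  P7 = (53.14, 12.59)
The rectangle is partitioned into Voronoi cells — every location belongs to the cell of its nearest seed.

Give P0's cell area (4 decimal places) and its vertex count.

1. box [0,96]×[0,50]: [(0, 0) (96, 0) (96, 50) (0, 50)]
2. ⊥bis P0·P1 via (72.935,36.335): [(50.9565, 0) (96, 0) (96, 50) (81.2007, 50)]  |A|=1496.0683
3. ⊥bis P0·P2 via (72.04,29.055): [(71.8852, 34.5995) (72.851, 0) (96, 0) (96, 50) (81.2007, 50)]  |A|=1117.299
4. ⊥bis P0·P3 via (80.33,28.88): [(78.254, 45.1285) (84.0198, 0) (96, 0) (96, 50) (81.2007, 50)]  |A|=750.0202
5. ⊥bis P0·P4 via (49.81,36.59): [(78.254, 45.1285) (84.0198, 0) (96, 0) (96, 50) (81.2007, 50)]  |A|=750.0202
6. ⊥bis P0·P5 via (79.525,19.065): [(78.254, 45.1285) (81.7161, 18.0315) (96, 11.2938) (96, 50) (81.2007, 50)]  |A|=561.3502
7. ⊥bis P0·P6 via (73.45,23.215): [(78.254, 45.1285) (81.7161, 18.0315) (96, 11.2938) (96, 50) (81.2007, 50)]  |A|=561.3502
8. ⊥bis P0·P7 via (68.77,20.995): [(78.254, 45.1285) (81.7161, 18.0315) (96, 11.2938) (96, 50) (81.2007, 50)]  |A|=561.3502
9. canonical 5-gon: [(78.254, 45.1285) (81.7161, 18.0315) (96, 11.2938) (96, 50) (81.2007, 50)]
10. shoelace: 561.3502

Area of P0's cell: 561.3502 (5 vertices)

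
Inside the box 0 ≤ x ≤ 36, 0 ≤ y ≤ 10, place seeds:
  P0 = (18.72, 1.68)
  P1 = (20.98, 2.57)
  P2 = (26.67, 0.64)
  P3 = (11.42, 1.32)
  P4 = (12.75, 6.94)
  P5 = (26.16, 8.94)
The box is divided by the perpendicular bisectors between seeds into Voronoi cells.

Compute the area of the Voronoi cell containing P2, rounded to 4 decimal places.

1. box [0,36]×[0,10]: [(0, 0) (36, 0) (36, 10) (0, 10)]
2. ⊥bis P2·P0 via (22.695,1.16): [(22.5433, 0) (36, 0) (36, 10) (23.8514, 10)]  |A|=128.0266
3. ⊥bis P2·P1 via (23.825,1.605): [(23.2806, 0) (36, 0) (36, 10) (26.6725, 10)]  |A|=110.2344
4. ⊥bis P2·P3 via (19.045,0.98): [(23.2806, 0) (36, 0) (36, 10) (26.6725, 10)]  |A|=110.2344
5. ⊥bis P2·P4 via (19.71,3.79): [(23.2806, 0) (36, 0) (36, 10) (26.6725, 10)]  |A|=110.2344
6. ⊥bis P2·P5 via (26.415,4.79): [(24.8732, 4.6953) (23.2806, 0) (36, 0) (36, 5.379)]  |A|=59.7858
7. canonical 4-gon: [(24.8732, 4.6953) (23.2806, 0) (36, 0) (36, 5.379)]
8. shoelace: 59.7858

Area of P2's cell: 59.7858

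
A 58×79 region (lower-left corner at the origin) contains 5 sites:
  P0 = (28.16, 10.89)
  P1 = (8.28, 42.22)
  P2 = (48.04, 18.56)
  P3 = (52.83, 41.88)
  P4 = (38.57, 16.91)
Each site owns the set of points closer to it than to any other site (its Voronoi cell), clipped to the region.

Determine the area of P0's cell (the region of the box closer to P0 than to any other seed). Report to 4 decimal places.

Area of P0's cell: 804.4620

1. box [0,58]×[0,79]: [(0, 0) (58, 0) (58, 79) (0, 79)]
2. ⊥bis P0·P1 via (18.22,26.555): [(0, 14.9938) (0, 0) (58, 0) (58, 51.7968)]  |A|=1936.927
3. ⊥bis P0·P2 via (38.1,14.725): [(30.5237, 34.3621) (0, 14.9938) (0, 0) (43.7811, 0)]  |A|=981.039
4. ⊥bis P0·P3 via (40.495,26.385): [(30.5456, 34.3053) (30.4962, 34.3447) (0, 14.9938) (0, 0) (43.7811, 0)]  |A|=981.038
5. ⊥bis P0·P4 via (33.365,13.9): [(23.9457, 30.1882) (0, 14.9938) (0, 0) (41.4032, 0)]  |A|=804.462
6. canonical 4-gon: [(23.9457, 30.1882) (0, 14.9938) (0, 0) (41.4032, 0)]
7. shoelace: 804.462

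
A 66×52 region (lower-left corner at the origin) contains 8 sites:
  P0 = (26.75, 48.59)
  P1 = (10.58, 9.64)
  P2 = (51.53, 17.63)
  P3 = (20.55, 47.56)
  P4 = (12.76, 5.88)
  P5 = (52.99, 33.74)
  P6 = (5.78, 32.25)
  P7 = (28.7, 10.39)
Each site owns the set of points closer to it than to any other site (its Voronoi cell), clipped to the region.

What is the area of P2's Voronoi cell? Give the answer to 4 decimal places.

1. box [0,66]×[0,52]: [(0, 0) (66, 0) (66, 52) (0, 52)]
2. ⊥bis P2·P0 via (39.14,33.11): [(0, 1.7828) (0, 0) (66, 0) (66, 52) (62.7411, 52)]  |A|=1856.6606
3. ⊥bis P2·P1 via (31.055,13.635): [(28.8605, 24.8824) (33.7154, 0) (66, 0) (66, 52) (62.7411, 52)]  |A|=1411.4742
4. ⊥bis P2·P3 via (36.04,32.595): [(28.8605, 24.8824) (33.7154, 0) (66, 0) (66, 52) (62.7411, 52)]  |A|=1411.4742
5. ⊥bis P2·P4 via (32.145,11.755): [(28.8605, 24.8824) (30.1147, 18.454) (35.7076, 0) (66, 0) (66, 52) (62.7411, 52)]  |A|=1393.0924
6. ⊥bis P2·P5 via (52.26,25.685): [(32.1413, 27.5083) (28.8605, 24.8824) (30.1147, 18.454) (35.7076, 0) (66, 0) (66, 24.4398)]  |A|=886.607
7. ⊥bis P2·P6 via (28.655,24.94): [(32.1413, 27.5083) (28.8605, 24.8824) (30.1147, 18.454) (35.7076, 0) (66, 0) (66, 24.4398)]  |A|=886.607
8. ⊥bis P2·P7 via (40.115,14.01): [(35.9436, 27.1637) (44.5579, 0) (66, 0) (66, 24.4398)]  |A|=658.5087
9. canonical 4-gon: [(35.9436, 27.1637) (44.5579, 0) (66, 0) (66, 24.4398)]
10. shoelace: 658.5087

Area of P2's cell: 658.5087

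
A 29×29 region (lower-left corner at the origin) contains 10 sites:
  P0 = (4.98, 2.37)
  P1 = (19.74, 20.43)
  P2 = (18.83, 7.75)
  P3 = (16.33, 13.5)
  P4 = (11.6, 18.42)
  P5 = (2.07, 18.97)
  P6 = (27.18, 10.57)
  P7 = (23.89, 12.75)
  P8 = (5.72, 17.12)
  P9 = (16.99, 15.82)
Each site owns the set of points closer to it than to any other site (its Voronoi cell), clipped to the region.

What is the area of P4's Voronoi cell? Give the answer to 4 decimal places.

Area of P4's cell: 96.4912

1. box [0,29]×[0,29]: [(0, 0) (29, 0) (29, 29) (0, 29)]
2. ⊥bis P4·P0 via (8.29,10.395): [(0, 13.8143) (29, 1.8529) (29, 29) (0, 29)]  |A|=613.8251
3. ⊥bis P4·P1 via (15.67,19.425): [(0, 13.8143) (18.9895, 5.9819) (13.3057, 29) (0, 29)]  |A|=297.32
4. ⊥bis P4·P2 via (15.215,13.085): [(0, 13.8143) (10.1269, 9.6373) (16.9459, 14.2579) (13.3057, 29) (0, 29)]  |A|=264.3819
5. ⊥bis P4·P3 via (13.965,15.96): [(0, 13.8143) (8.2105, 10.4278) (16.0344, 17.9494) (13.3057, 29) (0, 29)]  |A|=239.3902
6. ⊥bis P4·P5 via (6.835,18.695): [(6.401, 11.1742) (8.2105, 10.4278) (16.0344, 17.9494) (13.3057, 29) (7.4297, 29)]  |A|=124.5682
7. ⊥bis P4·P6 via (19.39,14.495): [(6.401, 11.1742) (8.2105, 10.4278) (16.0344, 17.9494) (13.3057, 29) (7.4297, 29)]  |A|=124.5682
8. ⊥bis P4·P7 via (17.745,15.585): [(6.401, 11.1742) (8.2105, 10.4278) (16.0344, 17.9494) (13.3057, 29) (7.4297, 29)]  |A|=124.5682
9. ⊥bis P4·P8 via (8.66,17.77): [(7.1704, 24.5074) (9.9199, 12.0712) (16.0344, 17.9494) (13.3057, 29) (7.4297, 29)]  |A|=99.3287
10. ⊥bis P4·P9 via (14.295,17.12): [(7.1704, 24.5074) (9.9199, 12.0712) (13.5369, 15.5485) (15.5809, 19.7858) (13.3057, 29) (7.4297, 29)]  |A|=96.4912
11. canonical 6-gon: [(7.1704, 24.5074) (9.9199, 12.0712) (13.5369, 15.5485) (15.5809, 19.7858) (13.3057, 29) (7.4297, 29)]
12. shoelace: 96.4912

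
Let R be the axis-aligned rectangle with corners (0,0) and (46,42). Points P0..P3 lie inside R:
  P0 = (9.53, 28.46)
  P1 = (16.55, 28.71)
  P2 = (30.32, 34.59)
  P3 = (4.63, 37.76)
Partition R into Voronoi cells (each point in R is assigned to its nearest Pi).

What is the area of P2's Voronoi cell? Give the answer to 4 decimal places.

1. box [0,46]×[0,42]: [(0, 0) (46, 0) (46, 42) (0, 42)]
2. ⊥bis P2·P0 via (19.925,31.525): [(29.2203, 0) (46, 0) (46, 42) (16.8364, 42)]  |A|=964.8101
3. ⊥bis P2·P1 via (23.435,31.65): [(36.95, 0) (46, 0) (46, 42) (19.0154, 42)]  |A|=756.7261
4. ⊥bis P2·P3 via (17.475,36.175): [(36.95, 0) (46, 0) (46, 42) (19.0154, 42)]  |A|=756.7261
5. canonical 4-gon: [(36.95, 0) (46, 0) (46, 42) (19.0154, 42)]
6. shoelace: 756.7261

Area of P2's cell: 756.7261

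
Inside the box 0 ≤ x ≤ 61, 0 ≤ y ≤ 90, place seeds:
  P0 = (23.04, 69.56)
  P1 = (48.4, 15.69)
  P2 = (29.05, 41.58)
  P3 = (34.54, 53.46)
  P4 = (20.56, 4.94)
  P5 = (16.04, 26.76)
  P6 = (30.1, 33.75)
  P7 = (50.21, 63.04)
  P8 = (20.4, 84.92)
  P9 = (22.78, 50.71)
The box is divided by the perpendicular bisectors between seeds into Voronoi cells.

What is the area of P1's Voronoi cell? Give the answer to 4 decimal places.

Area of P1's cell: 846.5789

1. box [0,61]×[0,90]: [(0, 0) (61, 0) (61, 90) (0, 90)]
2. ⊥bis P1·P0 via (35.72,42.625): [(0, 25.8093) (0, 0) (61, 0) (61, 54.5259)]  |A|=2450.2247
3. ⊥bis P1·P2 via (38.725,28.635): [(0.4118, 0) (61, 0) (61, 45.2832)]  |A|=1371.8127
4. ⊥bis P1·P3 via (41.47,34.575): [(51.691, 38.3257) (0.4118, 0) (61, 0) (61, 41.7417)]  |A|=1355.3288
5. ⊥bis P1·P4 via (34.48,10.315): [(51.691, 38.3257) (29.941, 22.0699) (38.463, 0) (61, 0) (61, 41.7417)]  |A|=935.4358
6. ⊥bis P1·P5 via (32.22,21.225): [(51.691, 38.3257) (33.3911, 24.6485) (31.3027, 18.5435) (38.463, 0) (61, 0) (61, 41.7417)]  |A|=927.5969
7. ⊥bis P1·P6 via (39.25,24.72): [(53.2372, 38.8931) (31.8235, 17.1948) (38.463, 0) (61, 0) (61, 41.7417)]  |A|=856.4183
8. ⊥bis P1·P7 via (49.305,39.365): [(54.031, 39.1843) (53.2372, 38.8931) (31.8235, 17.1948) (38.463, 0) (61, 0) (61, 38.9179)]  |A|=846.5789
9. ⊥bis P1·P8 via (34.4,50.305): [(54.031, 39.1843) (53.2372, 38.8931) (31.8235, 17.1948) (38.463, 0) (61, 0) (61, 38.9179)]  |A|=846.5789
10. ⊥bis P1·P9 via (35.59,33.2): [(54.031, 39.1843) (53.2372, 38.8931) (31.8235, 17.1948) (38.463, 0) (61, 0) (61, 38.9179)]  |A|=846.5789
11. canonical 6-gon: [(54.031, 39.1843) (53.2372, 38.8931) (31.8235, 17.1948) (38.463, 0) (61, 0) (61, 38.9179)]
12. shoelace: 846.5789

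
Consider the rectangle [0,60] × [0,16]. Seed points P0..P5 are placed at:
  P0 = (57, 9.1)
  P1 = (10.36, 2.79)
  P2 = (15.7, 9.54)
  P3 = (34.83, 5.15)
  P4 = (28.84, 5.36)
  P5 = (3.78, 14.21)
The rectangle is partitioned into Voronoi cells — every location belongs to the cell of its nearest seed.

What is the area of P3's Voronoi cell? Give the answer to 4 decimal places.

1. box [0,60]×[0,16]: [(0, 0) (60, 0) (60, 16) (0, 16)]
2. ⊥bis P3·P0 via (45.915,7.125): [(0, 0) (47.1845, 0) (44.3338, 16) (0, 16)]  |A|=732.1456
3. ⊥bis P3·P1 via (22.595,3.97): [(22.9779, 0) (47.1845, 0) (44.3338, 16) (21.4348, 16)]  |A|=376.8444
4. ⊥bis P3·P2 via (25.265,7.345): [(23.5795, 0) (47.1845, 0) (44.3338, 16) (27.2512, 16)]  |A|=325.5007
5. ⊥bis P3·P4 via (31.835,5.255): [(31.6508, 0) (47.1845, 0) (44.3338, 16) (32.2117, 16)]  |A|=221.2459
6. ⊥bis P3·P5 via (19.305,9.68): [(31.6508, 0) (47.1845, 0) (44.3338, 16) (32.2117, 16)]  |A|=221.2459
7. canonical 4-gon: [(31.6508, 0) (47.1845, 0) (44.3338, 16) (32.2117, 16)]
8. shoelace: 221.2459

Area of P3's cell: 221.2459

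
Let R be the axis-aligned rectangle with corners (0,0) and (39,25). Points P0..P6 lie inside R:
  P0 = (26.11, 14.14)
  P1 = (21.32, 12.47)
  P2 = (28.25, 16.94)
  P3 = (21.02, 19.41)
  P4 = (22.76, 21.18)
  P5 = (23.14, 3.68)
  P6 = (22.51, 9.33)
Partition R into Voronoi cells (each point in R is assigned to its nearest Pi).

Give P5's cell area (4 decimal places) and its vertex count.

Area of P5's cell: 222.6767 (6 vertices)

1. box [0,39]×[0,25]: [(0, 0) (39, 0) (39, 25) (0, 25)]
2. ⊥bis P5·P0 via (24.625,8.91): [(0, 15.902) (0, 0) (39, 0) (39, 4.8284)]  |A|=404.2423
3. ⊥bis P5·P1 via (22.23,8.075): [(25.3157, 8.7139) (0, 3.4722) (0, 0) (39, 0) (39, 4.8284)]  |A|=246.9081
4. ⊥bis P5·P2 via (25.695,10.31): [(25.3157, 8.7139) (0, 3.4722) (0, 0) (39, 0) (39, 4.8284)]  |A|=246.9081
5. ⊥bis P5·P3 via (22.08,11.545): [(25.3157, 8.7139) (0, 3.4722) (0, 0) (39, 0) (39, 4.8284)]  |A|=246.9081
6. ⊥bis P5·P4 via (22.95,12.43): [(25.3157, 8.7139) (0, 3.4722) (0, 0) (39, 0) (39, 4.8284)]  |A|=246.9081
7. ⊥bis P5·P6 via (22.825,6.505): [(30.1992, 7.3273) (5.1043, 4.5291) (0, 3.4722) (0, 0) (39, 0) (39, 4.8284)]  |A|=222.6767
8. canonical 6-gon: [(30.1992, 7.3273) (5.1043, 4.5291) (0, 3.4722) (0, 0) (39, 0) (39, 4.8284)]
9. shoelace: 222.6767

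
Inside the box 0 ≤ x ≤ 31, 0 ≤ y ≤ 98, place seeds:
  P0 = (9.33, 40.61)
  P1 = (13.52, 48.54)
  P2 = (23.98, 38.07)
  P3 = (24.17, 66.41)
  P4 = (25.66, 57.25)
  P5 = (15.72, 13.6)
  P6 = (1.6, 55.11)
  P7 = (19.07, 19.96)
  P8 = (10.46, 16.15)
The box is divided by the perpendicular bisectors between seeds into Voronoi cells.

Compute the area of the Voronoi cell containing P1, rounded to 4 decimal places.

1. box [0,31]×[0,98]: [(0, 0) (31, 0) (31, 98) (0, 98)]
2. ⊥bis P1·P0 via (11.425,44.575): [(0, 50.6117) (31, 34.2321) (31, 98) (0, 98)]  |A|=1722.9218
3. ⊥bis P1·P2 via (18.75,43.305): [(0, 50.6117) (17.0476, 41.6042) (31, 55.5433) (31, 98) (0, 98)]  |A|=1574.2501
4. ⊥bis P1·P3 via (18.845,57.475): [(0, 68.7061) (0, 50.6117) (17.0476, 41.6042) (27.6694, 52.2159)]  |A|=388.6209
5. ⊥bis P1·P4 via (19.59,52.895): [(14.4059, 60.1206) (0, 68.7061) (0, 50.6117) (17.0476, 41.6042) (23.2471, 47.7978)]  |A|=341.8424
6. ⊥bis P1·P5 via (14.62,31.07): [(14.4059, 60.1206) (0, 68.7061) (0, 50.6117) (17.0476, 41.6042) (23.2471, 47.7978)]  |A|=341.8424
7. ⊥bis P1·P6 via (7.56,51.825): [(14.4059, 60.1206) (12.6945, 61.1405) (5.337, 47.7917) (17.0476, 41.6042) (23.2471, 47.7978)]  |A|=180.998
8. ⊥bis P1·P7 via (16.295,34.25): [(14.4059, 60.1206) (12.6945, 61.1405) (5.337, 47.7917) (17.0476, 41.6042) (23.2471, 47.7978)]  |A|=180.998
9. ⊥bis P1·P8 via (11.99,32.345): [(14.4059, 60.1206) (12.6945, 61.1405) (5.337, 47.7917) (17.0476, 41.6042) (23.2471, 47.7978)]  |A|=180.998
10. canonical 5-gon: [(14.4059, 60.1206) (12.6945, 61.1405) (5.337, 47.7917) (17.0476, 41.6042) (23.2471, 47.7978)]
11. shoelace: 180.998

Area of P1's cell: 180.9980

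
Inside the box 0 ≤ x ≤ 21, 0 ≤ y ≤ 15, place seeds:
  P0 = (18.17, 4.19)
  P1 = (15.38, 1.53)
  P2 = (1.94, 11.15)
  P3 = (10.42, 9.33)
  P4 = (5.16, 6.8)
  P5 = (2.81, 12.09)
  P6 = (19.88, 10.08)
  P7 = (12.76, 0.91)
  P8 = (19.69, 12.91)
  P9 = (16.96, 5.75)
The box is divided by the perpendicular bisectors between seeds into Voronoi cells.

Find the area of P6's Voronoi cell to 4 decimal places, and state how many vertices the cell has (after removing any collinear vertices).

1. box [0,21]×[0,15]: [(0, 0) (21, 0) (21, 15) (0, 15)]
2. ⊥bis P6·P0 via (19.025,7.135): [(0, 12.6584) (21, 6.5616) (21, 15) (0, 15)]  |A|=113.19
3. ⊥bis P6·P1 via (17.63,5.805): [(10.2781, 9.6744) (21, 6.5616) (21, 15) (0.1595, 15)]  |A|=100.7316
4. ⊥bis P6·P2 via (10.91,10.615): [(10.8441, 9.5101) (21, 6.5616) (21, 15) (11.1715, 15)]  |A|=69.8284
5. ⊥bis P6·P3 via (15.15,9.705): [(15.2673, 8.226) (21, 6.5616) (21, 15) (14.7302, 15)]  |A|=45.4235
6. ⊥bis P6·P4 via (12.52,8.44): [(15.2673, 8.226) (21, 6.5616) (21, 15) (14.7302, 15)]  |A|=45.4235
7. ⊥bis P6·P5 via (11.345,11.085): [(15.2673, 8.226) (21, 6.5616) (21, 15) (14.7302, 15)]  |A|=45.4235
8. ⊥bis P6·P7 via (16.32,5.495): [(15.2673, 8.226) (21, 6.5616) (21, 15) (14.7302, 15)]  |A|=45.4235
9. ⊥bis P6·P8 via (19.785,11.495): [(15.0334, 11.176) (15.2673, 8.226) (21, 6.5616) (21, 11.5766)]  |A|=23.2224
10. ⊥bis P6·P9 via (18.42,7.915): [(15.0334, 11.176) (15.1152, 10.1436) (19.9937, 6.8538) (21, 6.5616) (21, 11.5766)]  |A|=18.7949
11. canonical 5-gon: [(15.0334, 11.176) (15.1152, 10.1436) (19.9937, 6.8538) (21, 6.5616) (21, 11.5766)]
12. shoelace: 18.7949

Area of P6's cell: 18.7949 (5 vertices)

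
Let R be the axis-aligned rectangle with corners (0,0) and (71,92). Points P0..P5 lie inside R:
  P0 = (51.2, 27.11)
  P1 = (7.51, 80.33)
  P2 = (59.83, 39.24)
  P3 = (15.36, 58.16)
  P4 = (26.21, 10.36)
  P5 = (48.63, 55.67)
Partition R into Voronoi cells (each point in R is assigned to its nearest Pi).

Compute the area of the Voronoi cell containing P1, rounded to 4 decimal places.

1. box [0,71]×[0,92]: [(0, 0) (71, 0) (71, 92) (0, 92)]
2. ⊥bis P1·P0 via (29.355,53.72): [(0, 29.6215) (71, 87.9077) (71, 92) (0, 92)]  |A|=2359.7115
3. ⊥bis P1·P2 via (33.67,59.785): [(0, 29.6215) (28.0934, 52.6843) (58.9704, 92) (0, 92)]  |A|=2035.4416
4. ⊥bis P1·P3 via (11.435,69.245): [(0, 65.1961) (52.5262, 83.7947) (58.9704, 92) (0, 92)]  |A|=945.8902
5. ⊥bis P1·P4 via (16.86,45.345): [(0, 65.1961) (52.5262, 83.7947) (58.9704, 92) (0, 92)]  |A|=945.8902
6. ⊥bis P1·P5 via (28.07,68): [(0, 65.1961) (33.5026, 77.0587) (42.463, 92) (0, 92)]  |A|=766.226
7. canonical 4-gon: [(0, 65.1961) (33.5026, 77.0587) (42.463, 92) (0, 92)]
8. shoelace: 766.226

Area of P1's cell: 766.2260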